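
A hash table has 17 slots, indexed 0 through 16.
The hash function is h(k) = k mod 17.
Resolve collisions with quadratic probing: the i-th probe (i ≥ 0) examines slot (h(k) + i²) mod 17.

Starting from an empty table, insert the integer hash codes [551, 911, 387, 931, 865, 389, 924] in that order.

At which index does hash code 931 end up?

551 hashes to 7; slot 7 is free -> place at 7.
911 hashes to 10; slot 10 is free -> place at 10.
387 hashes to 13; slot 13 is free -> place at 13.
931 hashes to 13; 13 taken -> place at 14.
865 hashes to 15; slot 15 is free -> place at 15.
389 hashes to 15; 15 taken -> place at 16.
924 hashes to 6; slot 6 is free -> place at 6.
Table: [∅, ∅, ∅, ∅, ∅, ∅, 924, 551, ∅, ∅, 911, ∅, ∅, 387, 931, 865, 389]

14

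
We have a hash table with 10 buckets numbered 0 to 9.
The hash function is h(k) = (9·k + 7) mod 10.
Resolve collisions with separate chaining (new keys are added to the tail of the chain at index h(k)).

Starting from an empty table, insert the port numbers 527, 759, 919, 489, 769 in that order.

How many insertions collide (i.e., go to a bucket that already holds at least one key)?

3

527 -> bucket 0
759 -> bucket 8
919 -> bucket 8 (collision)
489 -> bucket 8 (collision)
769 -> bucket 8 (collision)
Final buckets:
0: 527
1: -
2: -
3: -
4: -
5: -
6: -
7: -
8: 759 -> 919 -> 489 -> 769
9: -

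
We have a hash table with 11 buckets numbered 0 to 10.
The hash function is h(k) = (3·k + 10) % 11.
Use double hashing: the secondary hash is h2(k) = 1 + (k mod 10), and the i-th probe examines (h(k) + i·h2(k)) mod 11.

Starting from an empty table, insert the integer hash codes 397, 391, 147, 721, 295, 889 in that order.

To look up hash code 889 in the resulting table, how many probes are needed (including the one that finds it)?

397: h=2 => slot 2
391: h=6 => slot 6
147: h=0 => slot 0
721: h=6, h2=2, probe 6,8 => slot 8
295: h=4 => slot 4
889: h=4, h2=10, probe 4,3 => slot 3
Table: [147, _, 397, 889, 295, _, 391, _, 721, _, _]
Lookup 889: h=4, h2=10, probe 4,3 → found at 3.

2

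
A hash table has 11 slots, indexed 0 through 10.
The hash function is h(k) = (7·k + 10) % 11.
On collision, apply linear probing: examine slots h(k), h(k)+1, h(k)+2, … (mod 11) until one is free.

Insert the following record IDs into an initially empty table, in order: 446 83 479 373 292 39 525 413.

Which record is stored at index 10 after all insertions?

446: h=8 -> slot 8
83: h=8, probe 8,9 -> slot 9
479: h=8, probe 8,9,10 -> slot 10
373: h=3 -> slot 3
292: h=8, probe 8,9,10,0 -> slot 0
39: h=8, probe 8,9,10,0,1 -> slot 1
525: h=0, probe 0,1,2 -> slot 2
413: h=8, probe 8,9,10,0,1,2,3,4 -> slot 4
Table: [292, 39, 525, 373, 413, ∅, ∅, ∅, 446, 83, 479]

479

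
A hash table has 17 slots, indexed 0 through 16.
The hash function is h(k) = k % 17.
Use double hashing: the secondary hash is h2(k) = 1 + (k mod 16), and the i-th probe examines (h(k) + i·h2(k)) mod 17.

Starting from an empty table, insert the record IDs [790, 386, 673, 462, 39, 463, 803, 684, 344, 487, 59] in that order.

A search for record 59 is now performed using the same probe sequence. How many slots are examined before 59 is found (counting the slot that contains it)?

Insert 790: h=8, slot 8 empty -> index 8.
Insert 386: h=12, slot 12 empty -> index 12.
Insert 673: h=10, slot 10 empty -> index 10.
Insert 462: h=3, slot 3 empty -> index 3.
Insert 39: h=5, slot 5 empty -> index 5.
Insert 463: h=4, slot 4 empty -> index 4.
Insert 803: h=4, h2=4, slots 4,8,12 occupied -> index 16.
Insert 684: h=4, h2=13, slot 4 occupied -> index 0.
Insert 344: h=4, h2=9, slot 4 occupied -> index 13.
Insert 487: h=11, slot 11 empty -> index 11.
Insert 59: h=8, h2=12, slots 8,3 occupied -> index 15.
Table: [684, —, —, 462, 463, 39, —, —, 790, —, 673, 487, 386, 344, —, 59, 803]
Lookup 59: h=8, h2=12, probe 8,3,15 → found at 15.

3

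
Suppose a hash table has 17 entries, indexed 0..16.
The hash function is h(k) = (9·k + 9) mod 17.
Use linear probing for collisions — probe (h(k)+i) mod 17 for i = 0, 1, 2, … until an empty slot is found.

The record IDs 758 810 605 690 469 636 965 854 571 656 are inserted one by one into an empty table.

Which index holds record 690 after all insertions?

16

758 hashes to 14; slot 14 is free -> place at 14.
810 hashes to 6; slot 6 is free -> place at 6.
605 hashes to 14; 14 taken -> place at 15.
690 hashes to 14; 14,15 taken -> place at 16.
469 hashes to 14; 14,15,16 taken -> place at 0.
636 hashes to 4; slot 4 is free -> place at 4.
965 hashes to 7; slot 7 is free -> place at 7.
854 hashes to 11; slot 11 is free -> place at 11.
571 hashes to 14; 14,15,16,0 taken -> place at 1.
656 hashes to 14; 14,15,16,0,1 taken -> place at 2.
Table: [469, 571, 656, —, 636, —, 810, 965, —, —, —, 854, —, —, 758, 605, 690]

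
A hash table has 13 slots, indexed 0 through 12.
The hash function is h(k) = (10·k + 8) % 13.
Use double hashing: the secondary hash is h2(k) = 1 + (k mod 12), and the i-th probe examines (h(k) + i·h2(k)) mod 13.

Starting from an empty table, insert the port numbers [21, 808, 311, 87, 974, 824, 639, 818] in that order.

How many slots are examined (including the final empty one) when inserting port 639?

5

21 hashes to 10; slot 10 is free => place at 10.
808 hashes to 2; slot 2 is free => place at 2.
311 hashes to 11; slot 11 is free => place at 11.
87 hashes to 7; slot 7 is free => place at 7.
974 hashes to 11, h2=3; 11 taken => place at 1.
824 hashes to 6; slot 6 is free => place at 6.
639 hashes to 2, h2=4; 2,6,10,1 taken => place at 5.
818 hashes to 11, h2=3; 11,1 taken => place at 4.
Table: [—, 974, 808, —, 818, 639, 824, 87, —, —, 21, 311, —]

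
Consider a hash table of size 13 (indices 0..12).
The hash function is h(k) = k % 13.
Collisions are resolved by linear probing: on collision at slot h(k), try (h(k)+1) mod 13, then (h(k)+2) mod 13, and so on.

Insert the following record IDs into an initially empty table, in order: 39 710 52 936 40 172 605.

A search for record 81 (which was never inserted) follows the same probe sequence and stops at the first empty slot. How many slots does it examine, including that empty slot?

3

39 hashes to 0; slot 0 is free → place at 0.
710 hashes to 8; slot 8 is free → place at 8.
52 hashes to 0; 0 taken → place at 1.
936 hashes to 0; 0,1 taken → place at 2.
40 hashes to 1; 1,2 taken → place at 3.
172 hashes to 3; 3 taken → place at 4.
605 hashes to 7; slot 7 is free → place at 7.
Table: [39, 52, 936, 40, 172, ∅, ∅, 605, 710, ∅, ∅, ∅, ∅]
Lookup 81: h=3, probe 3,4,5 → slot 5 empty, not found.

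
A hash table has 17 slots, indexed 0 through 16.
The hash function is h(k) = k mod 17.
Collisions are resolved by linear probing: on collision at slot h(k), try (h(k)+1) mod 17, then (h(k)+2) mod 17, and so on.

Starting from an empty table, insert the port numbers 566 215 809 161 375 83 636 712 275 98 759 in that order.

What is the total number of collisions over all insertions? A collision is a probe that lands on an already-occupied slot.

2

566: h=5 => slot 5
215: h=11 => slot 11
809: h=10 => slot 10
161: h=8 => slot 8
375: h=1 => slot 1
83: h=15 => slot 15
636: h=7 => slot 7
712: h=15, probe 15,16 => slot 16
275: h=3 => slot 3
98: h=13 => slot 13
759: h=11, probe 11,12 => slot 12
Table: [., 375, ., 275, ., 566, ., 636, 161, ., 809, 215, 759, 98, ., 83, 712]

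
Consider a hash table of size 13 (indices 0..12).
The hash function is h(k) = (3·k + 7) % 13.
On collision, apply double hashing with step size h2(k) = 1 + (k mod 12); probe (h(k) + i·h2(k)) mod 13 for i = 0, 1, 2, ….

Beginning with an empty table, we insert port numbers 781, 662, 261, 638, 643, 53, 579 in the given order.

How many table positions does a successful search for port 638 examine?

2

Insert 781: h=10, slot 10 empty → index 10.
Insert 662: h=4, slot 4 empty → index 4.
Insert 261: h=10, h2=10, slot 10 occupied → index 7.
Insert 638: h=10, h2=3, slot 10 occupied → index 0.
Insert 643: h=12, slot 12 empty → index 12.
Insert 53: h=10, h2=6, slot 10 occupied → index 3.
Insert 579: h=2, slot 2 empty → index 2.
Table: [638, —, 579, 53, 662, —, —, 261, —, —, 781, —, 643]
Lookup 638: h=10, h2=3, probe 10,0 → found at 0.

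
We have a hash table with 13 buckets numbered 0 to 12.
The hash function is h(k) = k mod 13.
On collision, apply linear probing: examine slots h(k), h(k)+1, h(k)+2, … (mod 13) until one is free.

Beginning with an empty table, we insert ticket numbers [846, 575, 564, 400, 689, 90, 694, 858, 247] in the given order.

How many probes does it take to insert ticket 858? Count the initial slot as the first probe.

846 hashes to 1; slot 1 is free -> place at 1.
575 hashes to 3; slot 3 is free -> place at 3.
564 hashes to 5; slot 5 is free -> place at 5.
400 hashes to 10; slot 10 is free -> place at 10.
689 hashes to 0; slot 0 is free -> place at 0.
90 hashes to 12; slot 12 is free -> place at 12.
694 hashes to 5; 5 taken -> place at 6.
858 hashes to 0; 0,1 taken -> place at 2.
247 hashes to 0; 0,1,2,3 taken -> place at 4.
Table: [689, 846, 858, 575, 247, 564, 694, ., ., ., 400, ., 90]

3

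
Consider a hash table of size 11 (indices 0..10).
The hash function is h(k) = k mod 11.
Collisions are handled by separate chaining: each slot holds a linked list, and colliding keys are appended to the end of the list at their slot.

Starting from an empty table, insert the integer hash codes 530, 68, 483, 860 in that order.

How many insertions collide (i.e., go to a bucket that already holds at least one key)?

530 -> bucket 2
68 -> bucket 2 (collision)
483 -> bucket 10
860 -> bucket 2 (collision)
Final buckets:
0: _
1: _
2: 530 -> 68 -> 860
3: _
4: _
5: _
6: _
7: _
8: _
9: _
10: 483

2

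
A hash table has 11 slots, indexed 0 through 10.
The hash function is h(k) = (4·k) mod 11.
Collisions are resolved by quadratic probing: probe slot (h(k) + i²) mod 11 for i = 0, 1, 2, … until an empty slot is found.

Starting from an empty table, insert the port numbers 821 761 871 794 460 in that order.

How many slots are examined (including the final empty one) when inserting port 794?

821 hashes to 6; slot 6 is free => place at 6.
761 hashes to 8; slot 8 is free => place at 8.
871 hashes to 8; 8 taken => place at 9.
794 hashes to 8; 8,9 taken => place at 1.
460 hashes to 3; slot 3 is free => place at 3.
Table: [∅, 794, ∅, 460, ∅, ∅, 821, ∅, 761, 871, ∅]

3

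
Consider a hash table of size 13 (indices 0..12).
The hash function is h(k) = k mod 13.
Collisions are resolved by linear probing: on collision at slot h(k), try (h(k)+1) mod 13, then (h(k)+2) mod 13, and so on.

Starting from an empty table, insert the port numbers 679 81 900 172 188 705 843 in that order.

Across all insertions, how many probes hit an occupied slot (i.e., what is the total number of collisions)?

Insert 679: h=3, slot 3 empty => index 3.
Insert 81: h=3, slot 3 occupied => index 4.
Insert 900: h=3, slots 3,4 occupied => index 5.
Insert 172: h=3, slots 3,4,5 occupied => index 6.
Insert 188: h=6, slot 6 occupied => index 7.
Insert 705: h=3, slots 3,4,5,6,7 occupied => index 8.
Insert 843: h=11, slot 11 empty => index 11.
Table: [∅, ∅, ∅, 679, 81, 900, 172, 188, 705, ∅, ∅, 843, ∅]

12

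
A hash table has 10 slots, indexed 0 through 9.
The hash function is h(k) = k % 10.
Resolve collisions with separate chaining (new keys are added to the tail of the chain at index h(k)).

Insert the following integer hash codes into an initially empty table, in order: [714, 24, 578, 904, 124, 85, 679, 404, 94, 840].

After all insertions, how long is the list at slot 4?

714 → bucket 4
24 → bucket 4 (collision)
578 → bucket 8
904 → bucket 4 (collision)
124 → bucket 4 (collision)
85 → bucket 5
679 → bucket 9
404 → bucket 4 (collision)
94 → bucket 4 (collision)
840 → bucket 0
Final buckets:
0: 840
1: ∅
2: ∅
3: ∅
4: 714 -> 24 -> 904 -> 124 -> 404 -> 94
5: 85
6: ∅
7: ∅
8: 578
9: 679

6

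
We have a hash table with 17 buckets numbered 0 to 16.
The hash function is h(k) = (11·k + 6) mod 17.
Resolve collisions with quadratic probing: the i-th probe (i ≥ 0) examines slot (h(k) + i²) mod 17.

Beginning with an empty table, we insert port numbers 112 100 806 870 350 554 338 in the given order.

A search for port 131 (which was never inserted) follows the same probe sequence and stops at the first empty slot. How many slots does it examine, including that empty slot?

112 hashes to 14; slot 14 is free => place at 14.
100 hashes to 1; slot 1 is free => place at 1.
806 hashes to 15; slot 15 is free => place at 15.
870 hashes to 5; slot 5 is free => place at 5.
350 hashes to 14; 14,15,1 taken => place at 6.
554 hashes to 14; 14,15,1,6 taken => place at 13.
338 hashes to 1; 1 taken => place at 2.
Table: [_, 100, 338, _, _, 870, 350, _, _, _, _, _, _, 554, 112, 806, _]
Lookup 131: h=2, probe 2,3 → slot 3 empty, not found.

2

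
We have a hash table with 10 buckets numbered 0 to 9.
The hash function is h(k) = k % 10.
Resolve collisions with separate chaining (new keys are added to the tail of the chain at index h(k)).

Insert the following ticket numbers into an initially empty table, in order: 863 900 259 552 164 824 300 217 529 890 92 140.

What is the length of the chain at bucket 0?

Insert 863: h=3, bucket 3 empty → new chain.
Insert 900: h=0, bucket 0 empty → new chain.
Insert 259: h=9, bucket 9 empty → new chain.
Insert 552: h=2, bucket 2 empty → new chain.
Insert 164: h=4, bucket 4 empty → new chain.
Insert 824: h=4, bucket 4 nonempty → append to chain.
Insert 300: h=0, bucket 0 nonempty → append to chain.
Insert 217: h=7, bucket 7 empty → new chain.
Insert 529: h=9, bucket 9 nonempty → append to chain.
Insert 890: h=0, bucket 0 nonempty → append to chain.
Insert 92: h=2, bucket 2 nonempty → append to chain.
Insert 140: h=0, bucket 0 nonempty → append to chain.
Final buckets:
0: 900 -> 300 -> 890 -> 140
1: ∅
2: 552 -> 92
3: 863
4: 164 -> 824
5: ∅
6: ∅
7: 217
8: ∅
9: 259 -> 529

4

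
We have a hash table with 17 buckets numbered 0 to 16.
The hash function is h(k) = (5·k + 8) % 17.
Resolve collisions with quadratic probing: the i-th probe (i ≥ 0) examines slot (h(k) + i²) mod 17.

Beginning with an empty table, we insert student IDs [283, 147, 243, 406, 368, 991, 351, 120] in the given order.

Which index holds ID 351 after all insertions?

11

283 hashes to 12; slot 12 is free -> place at 12.
147 hashes to 12; 12 taken -> place at 13.
243 hashes to 16; slot 16 is free -> place at 16.
406 hashes to 15; slot 15 is free -> place at 15.
368 hashes to 12; 12,13,16 taken -> place at 4.
991 hashes to 16; 16 taken -> place at 0.
351 hashes to 12; 12,13,16,4 taken -> place at 11.
120 hashes to 13; 13 taken -> place at 14.
Table: [991, ., ., ., 368, ., ., ., ., ., ., 351, 283, 147, 120, 406, 243]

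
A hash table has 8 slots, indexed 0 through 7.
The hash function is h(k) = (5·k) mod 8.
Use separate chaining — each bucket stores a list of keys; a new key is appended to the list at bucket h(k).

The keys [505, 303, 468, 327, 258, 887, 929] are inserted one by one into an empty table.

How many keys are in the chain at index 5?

2

505 -> bucket 5
303 -> bucket 3
468 -> bucket 4
327 -> bucket 3 (collision)
258 -> bucket 2
887 -> bucket 3 (collision)
929 -> bucket 5 (collision)
Final buckets:
0: -
1: -
2: 258
3: 303 -> 327 -> 887
4: 468
5: 505 -> 929
6: -
7: -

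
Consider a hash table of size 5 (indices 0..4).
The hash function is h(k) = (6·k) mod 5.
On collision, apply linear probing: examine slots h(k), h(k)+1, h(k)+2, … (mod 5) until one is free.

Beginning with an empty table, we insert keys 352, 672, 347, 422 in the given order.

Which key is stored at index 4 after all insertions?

352 hashes to 2; slot 2 is free => place at 2.
672 hashes to 2; 2 taken => place at 3.
347 hashes to 2; 2,3 taken => place at 4.
422 hashes to 2; 2,3,4 taken => place at 0.
Table: [422, ∅, 352, 672, 347]

347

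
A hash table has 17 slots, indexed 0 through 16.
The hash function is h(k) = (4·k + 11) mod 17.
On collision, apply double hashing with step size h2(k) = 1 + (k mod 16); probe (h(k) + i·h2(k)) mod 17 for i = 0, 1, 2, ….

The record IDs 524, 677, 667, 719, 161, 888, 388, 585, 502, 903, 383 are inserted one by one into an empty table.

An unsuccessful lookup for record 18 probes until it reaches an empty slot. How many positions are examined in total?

524 hashes to 16; slot 16 is free → place at 16.
677 hashes to 16, h2=6; 16 taken → place at 5.
667 hashes to 10; slot 10 is free → place at 10.
719 hashes to 14; slot 14 is free → place at 14.
161 hashes to 9; slot 9 is free → place at 9.
888 hashes to 10, h2=9; 10 taken → place at 2.
388 hashes to 16, h2=5; 16 taken → place at 4.
585 hashes to 5, h2=10; 5 taken → place at 15.
502 hashes to 13; slot 13 is free → place at 13.
903 hashes to 2, h2=8; 2,10 taken → place at 1.
383 hashes to 13, h2=16; 13 taken → place at 12.
Table: [—, 903, 888, —, 388, 677, —, —, —, 161, 667, —, 383, 502, 719, 585, 524]
Lookup 18: h=15, h2=3, probe 15,1,4,7 → slot 7 empty, not found.

4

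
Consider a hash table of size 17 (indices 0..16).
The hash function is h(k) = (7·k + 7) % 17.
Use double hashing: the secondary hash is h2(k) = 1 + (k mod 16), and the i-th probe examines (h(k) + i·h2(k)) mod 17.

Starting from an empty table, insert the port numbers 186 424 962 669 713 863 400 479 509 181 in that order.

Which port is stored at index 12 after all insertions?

962

186 hashes to 0; slot 0 is free -> place at 0.
424 hashes to 0, h2=9; 0 taken -> place at 9.
962 hashes to 9, h2=3; 9 taken -> place at 12.
669 hashes to 15; slot 15 is free -> place at 15.
713 hashes to 0, h2=10; 0 taken -> place at 10.
863 hashes to 13; slot 13 is free -> place at 13.
400 hashes to 2; slot 2 is free -> place at 2.
479 hashes to 11; slot 11 is free -> place at 11.
509 hashes to 0, h2=14; 0 taken -> place at 14.
181 hashes to 16; slot 16 is free -> place at 16.
Table: [186, —, 400, —, —, —, —, —, —, 424, 713, 479, 962, 863, 509, 669, 181]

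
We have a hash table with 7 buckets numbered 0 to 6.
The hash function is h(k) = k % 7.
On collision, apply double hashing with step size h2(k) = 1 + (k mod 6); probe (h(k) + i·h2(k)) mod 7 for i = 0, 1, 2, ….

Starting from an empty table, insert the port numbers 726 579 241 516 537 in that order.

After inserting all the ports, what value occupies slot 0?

537

Insert 726: h=5, slot 5 empty → index 5.
Insert 579: h=5, h2=4, slot 5 occupied → index 2.
Insert 241: h=3, slot 3 empty → index 3.
Insert 516: h=5, h2=1, slot 5 occupied → index 6.
Insert 537: h=5, h2=4, slots 5,2,6,3 occupied → index 0.
Table: [537, _, 579, 241, _, 726, 516]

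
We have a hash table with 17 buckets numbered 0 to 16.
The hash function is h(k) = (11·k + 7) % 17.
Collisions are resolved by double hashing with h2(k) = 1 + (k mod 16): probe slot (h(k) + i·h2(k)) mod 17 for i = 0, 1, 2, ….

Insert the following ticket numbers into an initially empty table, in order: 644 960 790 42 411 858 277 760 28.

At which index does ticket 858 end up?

15

644: h=2 → slot 2
960: h=10 → slot 10
790: h=10, h2=7, probe 10,0 → slot 0
42: h=10, h2=11, probe 10,4 → slot 4
411: h=6 → slot 6
858: h=10, h2=11, probe 10,4,15 → slot 15
277: h=11 → slot 11
760: h=3 → slot 3
28: h=9 → slot 9
Table: [790, _, 644, 760, 42, _, 411, _, _, 28, 960, 277, _, _, _, 858, _]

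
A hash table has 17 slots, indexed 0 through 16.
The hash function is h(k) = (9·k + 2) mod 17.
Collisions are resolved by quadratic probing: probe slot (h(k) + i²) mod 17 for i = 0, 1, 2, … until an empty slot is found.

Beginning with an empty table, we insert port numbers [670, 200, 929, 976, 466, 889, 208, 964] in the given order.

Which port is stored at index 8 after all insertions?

964

670 hashes to 14; slot 14 is free -> place at 14.
200 hashes to 0; slot 0 is free -> place at 0.
929 hashes to 16; slot 16 is free -> place at 16.
976 hashes to 14; 14 taken -> place at 15.
466 hashes to 14; 14,15 taken -> place at 1.
889 hashes to 13; slot 13 is free -> place at 13.
208 hashes to 4; slot 4 is free -> place at 4.
964 hashes to 8; slot 8 is free -> place at 8.
Table: [200, 466, ., ., 208, ., ., ., 964, ., ., ., ., 889, 670, 976, 929]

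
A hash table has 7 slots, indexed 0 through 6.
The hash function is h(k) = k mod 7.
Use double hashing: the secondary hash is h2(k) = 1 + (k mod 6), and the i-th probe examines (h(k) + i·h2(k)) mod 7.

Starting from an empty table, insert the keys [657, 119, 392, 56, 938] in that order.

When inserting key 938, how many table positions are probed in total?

657: h=6 -> slot 6
119: h=0 -> slot 0
392: h=0, h2=3, probe 0,3 -> slot 3
56: h=0, h2=3, probe 0,3,6,2 -> slot 2
938: h=0, h2=3, probe 0,3,6,2,5 -> slot 5
Table: [119, ., 56, 392, ., 938, 657]

5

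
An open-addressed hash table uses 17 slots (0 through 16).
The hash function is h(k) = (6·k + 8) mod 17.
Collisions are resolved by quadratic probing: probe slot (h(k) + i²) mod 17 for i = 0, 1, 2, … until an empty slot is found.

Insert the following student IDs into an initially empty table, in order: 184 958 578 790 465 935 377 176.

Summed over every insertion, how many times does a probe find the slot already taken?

Insert 184: h=7, slot 7 empty → index 7.
Insert 958: h=10, slot 10 empty → index 10.
Insert 578: h=8, slot 8 empty → index 8.
Insert 790: h=5, slot 5 empty → index 5.
Insert 465: h=10, slot 10 occupied → index 11.
Insert 935: h=8, slot 8 occupied → index 9.
Insert 377: h=9, slots 9,10 occupied → index 13.
Insert 176: h=10, slots 10,11 occupied → index 14.
Table: [∅, ∅, ∅, ∅, ∅, 790, ∅, 184, 578, 935, 958, 465, ∅, 377, 176, ∅, ∅]

6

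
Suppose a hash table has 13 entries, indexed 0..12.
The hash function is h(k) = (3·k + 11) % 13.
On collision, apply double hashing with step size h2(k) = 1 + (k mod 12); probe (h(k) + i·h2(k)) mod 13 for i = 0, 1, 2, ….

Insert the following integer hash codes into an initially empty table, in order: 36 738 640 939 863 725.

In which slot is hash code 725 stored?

8

36 hashes to 2; slot 2 is free => place at 2.
738 hashes to 2, h2=7; 2 taken => place at 9.
640 hashes to 7; slot 7 is free => place at 7.
939 hashes to 7, h2=4; 7 taken => place at 11.
863 hashes to 0; slot 0 is free => place at 0.
725 hashes to 2, h2=6; 2 taken => place at 8.
Table: [863, ., 36, ., ., ., ., 640, 725, 738, ., 939, .]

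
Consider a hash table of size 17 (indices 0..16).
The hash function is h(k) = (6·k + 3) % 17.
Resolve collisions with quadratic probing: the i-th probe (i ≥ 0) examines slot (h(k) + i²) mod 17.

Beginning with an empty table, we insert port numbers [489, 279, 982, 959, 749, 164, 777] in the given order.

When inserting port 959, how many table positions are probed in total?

Insert 489: h=13, slot 13 empty → index 13.
Insert 279: h=11, slot 11 empty → index 11.
Insert 982: h=13, slot 13 occupied → index 14.
Insert 959: h=11, slot 11 occupied → index 12.
Insert 749: h=9, slot 9 empty → index 9.
Insert 164: h=1, slot 1 empty → index 1.
Insert 777: h=7, slot 7 empty → index 7.
Table: [_, 164, _, _, _, _, _, 777, _, 749, _, 279, 959, 489, 982, _, _]

2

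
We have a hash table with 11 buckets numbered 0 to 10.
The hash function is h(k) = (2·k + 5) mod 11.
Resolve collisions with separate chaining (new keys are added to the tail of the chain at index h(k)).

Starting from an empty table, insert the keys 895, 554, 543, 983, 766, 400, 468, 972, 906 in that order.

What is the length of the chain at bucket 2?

7

Insert 895: h=2, bucket 2 empty -> new chain.
Insert 554: h=2, bucket 2 nonempty -> append to chain.
Insert 543: h=2, bucket 2 nonempty -> append to chain.
Insert 983: h=2, bucket 2 nonempty -> append to chain.
Insert 766: h=8, bucket 8 empty -> new chain.
Insert 400: h=2, bucket 2 nonempty -> append to chain.
Insert 468: h=6, bucket 6 empty -> new chain.
Insert 972: h=2, bucket 2 nonempty -> append to chain.
Insert 906: h=2, bucket 2 nonempty -> append to chain.
Final buckets:
0: —
1: —
2: 895 -> 554 -> 543 -> 983 -> 400 -> 972 -> 906
3: —
4: —
5: —
6: 468
7: —
8: 766
9: —
10: —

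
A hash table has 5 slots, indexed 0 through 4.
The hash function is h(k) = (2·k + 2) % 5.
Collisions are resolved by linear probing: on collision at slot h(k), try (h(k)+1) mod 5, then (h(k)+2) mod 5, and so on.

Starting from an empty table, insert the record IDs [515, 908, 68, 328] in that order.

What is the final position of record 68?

515: h=2 => slot 2
908: h=3 => slot 3
68: h=3, probe 3,4 => slot 4
328: h=3, probe 3,4,0 => slot 0
Table: [328, _, 515, 908, 68]

4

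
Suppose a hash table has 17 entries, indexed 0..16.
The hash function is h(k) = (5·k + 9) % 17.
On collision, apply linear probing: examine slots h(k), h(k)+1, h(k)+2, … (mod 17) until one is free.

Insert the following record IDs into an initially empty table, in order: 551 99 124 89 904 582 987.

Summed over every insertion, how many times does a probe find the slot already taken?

1

551: h=10 → slot 10
99: h=11 → slot 11
124: h=0 → slot 0
89: h=12 → slot 12
904: h=7 → slot 7
582: h=12, probe 12,13 → slot 13
987: h=14 → slot 14
Table: [124, _, _, _, _, _, _, 904, _, _, 551, 99, 89, 582, 987, _, _]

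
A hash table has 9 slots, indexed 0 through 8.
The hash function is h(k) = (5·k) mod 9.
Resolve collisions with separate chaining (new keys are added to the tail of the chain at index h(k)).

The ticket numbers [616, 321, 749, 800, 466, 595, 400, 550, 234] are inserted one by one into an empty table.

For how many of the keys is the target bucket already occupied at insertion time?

2

616 → bucket 2
321 → bucket 3
749 → bucket 1
800 → bucket 4
466 → bucket 8
595 → bucket 5
400 → bucket 2 (collision)
550 → bucket 5 (collision)
234 → bucket 0
Final buckets:
0: 234
1: 749
2: 616 -> 400
3: 321
4: 800
5: 595 -> 550
6: _
7: _
8: 466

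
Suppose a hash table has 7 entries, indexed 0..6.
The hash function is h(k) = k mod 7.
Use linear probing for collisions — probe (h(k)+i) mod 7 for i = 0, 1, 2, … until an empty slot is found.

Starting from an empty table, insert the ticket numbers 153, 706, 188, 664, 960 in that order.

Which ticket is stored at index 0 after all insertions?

Insert 153: h=6, slot 6 empty → index 6.
Insert 706: h=6, slot 6 occupied → index 0.
Insert 188: h=6, slots 6,0 occupied → index 1.
Insert 664: h=6, slots 6,0,1 occupied → index 2.
Insert 960: h=1, slots 1,2 occupied → index 3.
Table: [706, 188, 664, 960, -, -, 153]

706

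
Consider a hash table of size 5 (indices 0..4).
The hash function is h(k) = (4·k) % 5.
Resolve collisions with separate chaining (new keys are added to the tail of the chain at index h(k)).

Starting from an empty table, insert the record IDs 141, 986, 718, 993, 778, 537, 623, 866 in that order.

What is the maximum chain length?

4

141 → bucket 4
986 → bucket 4 (collision)
718 → bucket 2
993 → bucket 2 (collision)
778 → bucket 2 (collision)
537 → bucket 3
623 → bucket 2 (collision)
866 → bucket 4 (collision)
Final buckets:
0: _
1: _
2: 718 -> 993 -> 778 -> 623
3: 537
4: 141 -> 986 -> 866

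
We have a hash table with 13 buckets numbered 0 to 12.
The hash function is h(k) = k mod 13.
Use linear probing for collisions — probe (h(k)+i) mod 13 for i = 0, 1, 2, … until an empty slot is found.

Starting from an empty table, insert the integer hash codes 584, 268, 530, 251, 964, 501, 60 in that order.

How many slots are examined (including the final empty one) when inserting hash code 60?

584: h=12 → slot 12
268: h=8 → slot 8
530: h=10 → slot 10
251: h=4 → slot 4
964: h=2 → slot 2
501: h=7 → slot 7
60: h=8, probe 8,9 → slot 9
Table: [-, -, 964, -, 251, -, -, 501, 268, 60, 530, -, 584]

2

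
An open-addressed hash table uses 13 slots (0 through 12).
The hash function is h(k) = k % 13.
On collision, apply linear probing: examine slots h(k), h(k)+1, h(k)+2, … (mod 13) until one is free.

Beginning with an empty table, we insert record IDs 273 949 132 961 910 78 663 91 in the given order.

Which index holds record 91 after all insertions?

273 hashes to 0; slot 0 is free → place at 0.
949 hashes to 0; 0 taken → place at 1.
132 hashes to 2; slot 2 is free → place at 2.
961 hashes to 12; slot 12 is free → place at 12.
910 hashes to 0; 0,1,2 taken → place at 3.
78 hashes to 0; 0,1,2,3 taken → place at 4.
663 hashes to 0; 0,1,2,3,4 taken → place at 5.
91 hashes to 0; 0,1,2,3,4,5 taken → place at 6.
Table: [273, 949, 132, 910, 78, 663, 91, _, _, _, _, _, 961]

6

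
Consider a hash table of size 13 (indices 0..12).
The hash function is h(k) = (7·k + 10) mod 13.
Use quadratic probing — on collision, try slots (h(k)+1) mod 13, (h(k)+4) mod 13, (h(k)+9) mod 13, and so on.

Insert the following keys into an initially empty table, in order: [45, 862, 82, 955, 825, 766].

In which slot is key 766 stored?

45: h=0 → slot 0
862: h=12 → slot 12
82: h=12, probe 12,0,3 → slot 3
955: h=0, probe 0,1 → slot 1
825: h=0, probe 0,1,4 → slot 4
766: h=3, probe 3,4,7 → slot 7
Table: [45, 955, —, 82, 825, —, —, 766, —, —, —, —, 862]

7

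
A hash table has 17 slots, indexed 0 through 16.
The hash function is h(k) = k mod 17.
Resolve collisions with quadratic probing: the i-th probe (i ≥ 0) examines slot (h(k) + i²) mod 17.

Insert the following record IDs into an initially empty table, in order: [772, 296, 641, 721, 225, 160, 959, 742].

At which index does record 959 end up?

Insert 772: h=7, slot 7 empty → index 7.
Insert 296: h=7, slot 7 occupied → index 8.
Insert 641: h=12, slot 12 empty → index 12.
Insert 721: h=7, slots 7,8 occupied → index 11.
Insert 225: h=4, slot 4 empty → index 4.
Insert 160: h=7, slots 7,8,11 occupied → index 16.
Insert 959: h=7, slots 7,8,11,16 occupied → index 6.
Insert 742: h=11, slots 11,12 occupied → index 15.
Table: [∅, ∅, ∅, ∅, 225, ∅, 959, 772, 296, ∅, ∅, 721, 641, ∅, ∅, 742, 160]

6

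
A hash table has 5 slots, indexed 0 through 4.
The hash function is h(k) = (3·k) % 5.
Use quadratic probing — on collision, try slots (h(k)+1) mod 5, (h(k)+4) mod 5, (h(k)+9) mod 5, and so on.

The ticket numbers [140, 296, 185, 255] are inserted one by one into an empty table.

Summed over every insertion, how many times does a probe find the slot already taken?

140: h=0 -> slot 0
296: h=3 -> slot 3
185: h=0, probe 0,1 -> slot 1
255: h=0, probe 0,1,4 -> slot 4
Table: [140, 185, _, 296, 255]

3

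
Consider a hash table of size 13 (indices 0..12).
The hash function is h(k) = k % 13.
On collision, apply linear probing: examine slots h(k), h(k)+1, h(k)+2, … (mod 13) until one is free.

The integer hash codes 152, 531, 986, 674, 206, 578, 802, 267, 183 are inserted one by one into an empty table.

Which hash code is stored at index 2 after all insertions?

183

152: h=9 → slot 9
531: h=11 → slot 11
986: h=11, probe 11,12 → slot 12
674: h=11, probe 11,12,0 → slot 0
206: h=11, probe 11,12,0,1 → slot 1
578: h=6 → slot 6
802: h=9, probe 9,10 → slot 10
267: h=7 → slot 7
183: h=1, probe 1,2 → slot 2
Table: [674, 206, 183, _, _, _, 578, 267, _, 152, 802, 531, 986]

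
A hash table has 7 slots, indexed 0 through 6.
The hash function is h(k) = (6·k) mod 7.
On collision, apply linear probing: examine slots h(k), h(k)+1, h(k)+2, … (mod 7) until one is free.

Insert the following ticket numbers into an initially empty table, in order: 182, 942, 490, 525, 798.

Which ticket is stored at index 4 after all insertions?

Insert 182: h=0, slot 0 empty => index 0.
Insert 942: h=3, slot 3 empty => index 3.
Insert 490: h=0, slot 0 occupied => index 1.
Insert 525: h=0, slots 0,1 occupied => index 2.
Insert 798: h=0, slots 0,1,2,3 occupied => index 4.
Table: [182, 490, 525, 942, 798, —, —]

798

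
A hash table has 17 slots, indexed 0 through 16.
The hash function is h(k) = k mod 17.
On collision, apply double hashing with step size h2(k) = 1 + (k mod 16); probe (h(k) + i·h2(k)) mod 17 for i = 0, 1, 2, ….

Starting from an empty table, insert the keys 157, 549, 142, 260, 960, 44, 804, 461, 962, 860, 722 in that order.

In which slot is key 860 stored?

11

157: h=4 => slot 4
549: h=5 => slot 5
142: h=6 => slot 6
260: h=5, h2=5, probe 5,10 => slot 10
960: h=8 => slot 8
44: h=10, h2=13, probe 10,6,2 => slot 2
804: h=5, h2=5, probe 5,10,15 => slot 15
461: h=2, h2=14, probe 2,16 => slot 16
962: h=10, h2=3, probe 10,13 => slot 13
860: h=10, h2=13, probe 10,6,2,15,11 => slot 11
722: h=8, h2=3, probe 8,11,14 => slot 14
Table: [—, —, 44, —, 157, 549, 142, —, 960, —, 260, 860, —, 962, 722, 804, 461]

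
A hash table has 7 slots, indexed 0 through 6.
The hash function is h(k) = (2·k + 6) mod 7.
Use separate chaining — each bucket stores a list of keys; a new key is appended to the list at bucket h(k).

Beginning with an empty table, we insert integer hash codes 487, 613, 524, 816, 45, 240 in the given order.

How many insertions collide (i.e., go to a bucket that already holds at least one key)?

2

Insert 487: h=0, bucket 0 empty -> new chain.
Insert 613: h=0, bucket 0 nonempty -> append to chain.
Insert 524: h=4, bucket 4 empty -> new chain.
Insert 816: h=0, bucket 0 nonempty -> append to chain.
Insert 45: h=5, bucket 5 empty -> new chain.
Insert 240: h=3, bucket 3 empty -> new chain.
Final buckets:
0: 487 -> 613 -> 816
1: .
2: .
3: 240
4: 524
5: 45
6: .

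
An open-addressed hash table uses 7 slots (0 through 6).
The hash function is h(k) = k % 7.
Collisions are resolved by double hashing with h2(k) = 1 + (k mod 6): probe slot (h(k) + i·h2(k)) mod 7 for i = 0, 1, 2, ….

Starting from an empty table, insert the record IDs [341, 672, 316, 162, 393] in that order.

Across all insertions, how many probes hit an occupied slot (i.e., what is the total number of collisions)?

Insert 341: h=5, slot 5 empty -> index 5.
Insert 672: h=0, slot 0 empty -> index 0.
Insert 316: h=1, slot 1 empty -> index 1.
Insert 162: h=1, h2=1, slot 1 occupied -> index 2.
Insert 393: h=1, h2=4, slots 1,5,2 occupied -> index 6.
Table: [672, 316, 162, —, —, 341, 393]

4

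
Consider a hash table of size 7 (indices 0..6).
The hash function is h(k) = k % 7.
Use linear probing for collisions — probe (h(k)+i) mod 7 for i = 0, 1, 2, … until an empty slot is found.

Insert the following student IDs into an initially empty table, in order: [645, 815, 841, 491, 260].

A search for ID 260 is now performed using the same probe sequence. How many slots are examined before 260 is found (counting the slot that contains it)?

645 hashes to 1; slot 1 is free => place at 1.
815 hashes to 3; slot 3 is free => place at 3.
841 hashes to 1; 1 taken => place at 2.
491 hashes to 1; 1,2,3 taken => place at 4.
260 hashes to 1; 1,2,3,4 taken => place at 5.
Table: [_, 645, 841, 815, 491, 260, _]
Lookup 260: h=1, probe 1,2,3,4,5 → found at 5.

5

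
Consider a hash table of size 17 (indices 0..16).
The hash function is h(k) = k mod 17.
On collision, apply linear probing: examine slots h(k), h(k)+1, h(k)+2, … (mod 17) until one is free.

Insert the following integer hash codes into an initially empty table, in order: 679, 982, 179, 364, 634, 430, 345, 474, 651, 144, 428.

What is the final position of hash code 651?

Insert 679: h=16, slot 16 empty → index 16.
Insert 982: h=13, slot 13 empty → index 13.
Insert 179: h=9, slot 9 empty → index 9.
Insert 364: h=7, slot 7 empty → index 7.
Insert 634: h=5, slot 5 empty → index 5.
Insert 430: h=5, slot 5 occupied → index 6.
Insert 345: h=5, slots 5,6,7 occupied → index 8.
Insert 474: h=15, slot 15 empty → index 15.
Insert 651: h=5, slots 5,6,7,8,9 occupied → index 10.
Insert 144: h=8, slots 8,9,10 occupied → index 11.
Insert 428: h=3, slot 3 empty → index 3.
Table: [-, -, -, 428, -, 634, 430, 364, 345, 179, 651, 144, -, 982, -, 474, 679]

10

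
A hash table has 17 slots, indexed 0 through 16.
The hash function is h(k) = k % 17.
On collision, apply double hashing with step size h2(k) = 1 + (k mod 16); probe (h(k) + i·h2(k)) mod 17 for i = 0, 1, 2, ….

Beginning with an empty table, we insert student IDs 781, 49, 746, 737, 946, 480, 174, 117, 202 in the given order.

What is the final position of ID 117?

10

781 hashes to 16; slot 16 is free -> place at 16.
49 hashes to 15; slot 15 is free -> place at 15.
746 hashes to 15, h2=11; 15 taken -> place at 9.
737 hashes to 6; slot 6 is free -> place at 6.
946 hashes to 11; slot 11 is free -> place at 11.
480 hashes to 4; slot 4 is free -> place at 4.
174 hashes to 4, h2=15; 4 taken -> place at 2.
117 hashes to 15, h2=6; 15,4 taken -> place at 10.
202 hashes to 15, h2=11; 15,9 taken -> place at 3.
Table: [_, _, 174, 202, 480, _, 737, _, _, 746, 117, 946, _, _, _, 49, 781]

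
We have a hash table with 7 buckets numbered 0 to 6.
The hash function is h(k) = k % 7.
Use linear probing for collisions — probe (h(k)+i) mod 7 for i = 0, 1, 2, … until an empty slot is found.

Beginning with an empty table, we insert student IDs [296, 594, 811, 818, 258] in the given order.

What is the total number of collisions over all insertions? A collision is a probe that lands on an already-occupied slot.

7

Insert 296: h=2, slot 2 empty => index 2.
Insert 594: h=6, slot 6 empty => index 6.
Insert 811: h=6, slot 6 occupied => index 0.
Insert 818: h=6, slots 6,0 occupied => index 1.
Insert 258: h=6, slots 6,0,1,2 occupied => index 3.
Table: [811, 818, 296, 258, _, _, 594]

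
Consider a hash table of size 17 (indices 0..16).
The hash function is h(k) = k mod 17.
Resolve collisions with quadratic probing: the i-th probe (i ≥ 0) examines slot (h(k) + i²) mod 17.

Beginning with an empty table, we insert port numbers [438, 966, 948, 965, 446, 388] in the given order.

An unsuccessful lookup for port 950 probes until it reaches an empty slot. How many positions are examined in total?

438 hashes to 13; slot 13 is free => place at 13.
966 hashes to 14; slot 14 is free => place at 14.
948 hashes to 13; 13,14 taken => place at 0.
965 hashes to 13; 13,14,0 taken => place at 5.
446 hashes to 4; slot 4 is free => place at 4.
388 hashes to 14; 14 taken => place at 15.
Table: [948, ., ., ., 446, 965, ., ., ., ., ., ., ., 438, 966, 388, .]
Lookup 950: h=15, probe 15,16 → slot 16 empty, not found.

2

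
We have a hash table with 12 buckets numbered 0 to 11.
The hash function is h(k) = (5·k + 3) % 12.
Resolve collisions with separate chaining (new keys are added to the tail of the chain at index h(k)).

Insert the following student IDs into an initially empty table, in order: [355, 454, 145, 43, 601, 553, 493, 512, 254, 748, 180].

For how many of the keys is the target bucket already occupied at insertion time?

4

Insert 355: h=2, bucket 2 empty -> new chain.
Insert 454: h=5, bucket 5 empty -> new chain.
Insert 145: h=8, bucket 8 empty -> new chain.
Insert 43: h=2, bucket 2 nonempty -> append to chain.
Insert 601: h=8, bucket 8 nonempty -> append to chain.
Insert 553: h=8, bucket 8 nonempty -> append to chain.
Insert 493: h=8, bucket 8 nonempty -> append to chain.
Insert 512: h=7, bucket 7 empty -> new chain.
Insert 254: h=1, bucket 1 empty -> new chain.
Insert 748: h=11, bucket 11 empty -> new chain.
Insert 180: h=3, bucket 3 empty -> new chain.
Final buckets:
0: _
1: 254
2: 355 -> 43
3: 180
4: _
5: 454
6: _
7: 512
8: 145 -> 601 -> 553 -> 493
9: _
10: _
11: 748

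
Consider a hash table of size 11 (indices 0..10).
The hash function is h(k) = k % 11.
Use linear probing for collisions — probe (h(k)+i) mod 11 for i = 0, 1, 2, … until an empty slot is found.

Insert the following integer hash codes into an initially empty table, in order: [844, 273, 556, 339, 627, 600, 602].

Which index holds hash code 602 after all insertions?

844: h=8 => slot 8
273: h=9 => slot 9
556: h=6 => slot 6
339: h=9, probe 9,10 => slot 10
627: h=0 => slot 0
600: h=6, probe 6,7 => slot 7
602: h=8, probe 8,9,10,0,1 => slot 1
Table: [627, 602, —, —, —, —, 556, 600, 844, 273, 339]

1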